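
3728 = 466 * 8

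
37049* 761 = 28194289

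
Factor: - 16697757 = -3^1*17^1*327407^1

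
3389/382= 3389/382 = 8.87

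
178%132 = 46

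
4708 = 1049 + 3659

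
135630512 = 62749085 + 72881427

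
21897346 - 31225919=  - 9328573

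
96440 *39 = 3761160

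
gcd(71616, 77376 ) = 192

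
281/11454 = 281/11454 = 0.02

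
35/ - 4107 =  - 35/4107=- 0.01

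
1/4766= 1/4766 = 0.00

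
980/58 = 490/29= 16.90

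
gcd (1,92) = 1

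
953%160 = 153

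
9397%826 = 311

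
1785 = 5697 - 3912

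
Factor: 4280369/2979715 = 5^( - 1)*23^1 *186103^1*595943^( - 1)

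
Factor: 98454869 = 151^1*652019^1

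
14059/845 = 14059/845 = 16.64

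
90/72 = 1 + 1/4= 1.25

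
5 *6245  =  31225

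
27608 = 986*28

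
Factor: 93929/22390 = 2^(  -  1)*5^ (-1) * 11^1 * 2239^(-1) * 8539^1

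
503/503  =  1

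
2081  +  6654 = 8735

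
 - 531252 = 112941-644193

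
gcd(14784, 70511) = 7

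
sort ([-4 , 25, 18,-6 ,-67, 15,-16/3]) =[-67, - 6, - 16/3, - 4, 15 , 18,25]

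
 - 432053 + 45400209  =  44968156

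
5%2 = 1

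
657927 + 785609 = 1443536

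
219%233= 219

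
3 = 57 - 54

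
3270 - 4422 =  - 1152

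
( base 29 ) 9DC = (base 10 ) 7958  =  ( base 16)1f16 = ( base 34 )6U2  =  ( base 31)88m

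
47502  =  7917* 6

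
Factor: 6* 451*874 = 2365044 = 2^2*3^1*11^1*19^1*23^1* 41^1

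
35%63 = 35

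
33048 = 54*612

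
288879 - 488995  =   - 200116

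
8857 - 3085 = 5772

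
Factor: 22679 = 22679^1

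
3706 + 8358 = 12064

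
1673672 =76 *22022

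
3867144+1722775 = 5589919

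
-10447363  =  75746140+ - 86193503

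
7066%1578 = 754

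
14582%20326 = 14582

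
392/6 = 65+1/3 = 65.33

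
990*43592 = 43156080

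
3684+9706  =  13390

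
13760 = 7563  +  6197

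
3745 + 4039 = 7784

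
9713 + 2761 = 12474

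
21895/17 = 21895/17  =  1287.94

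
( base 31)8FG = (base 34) 729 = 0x1fe9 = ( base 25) d1j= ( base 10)8169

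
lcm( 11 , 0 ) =0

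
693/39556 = 63/3596 = 0.02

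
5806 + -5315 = 491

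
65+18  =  83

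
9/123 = 3/41 = 0.07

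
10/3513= 10/3513 = 0.00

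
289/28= 289/28 = 10.32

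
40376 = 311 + 40065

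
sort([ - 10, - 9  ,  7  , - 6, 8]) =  [ - 10,- 9, - 6, 7, 8] 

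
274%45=4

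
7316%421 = 159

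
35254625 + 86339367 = 121593992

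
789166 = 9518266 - 8729100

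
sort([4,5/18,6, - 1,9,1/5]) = [ - 1, 1/5, 5/18 , 4, 6,9 ] 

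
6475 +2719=9194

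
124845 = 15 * 8323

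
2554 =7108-4554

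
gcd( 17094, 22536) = 6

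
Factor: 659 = 659^1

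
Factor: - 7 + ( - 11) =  - 18  =  - 2^1 *3^2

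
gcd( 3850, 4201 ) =1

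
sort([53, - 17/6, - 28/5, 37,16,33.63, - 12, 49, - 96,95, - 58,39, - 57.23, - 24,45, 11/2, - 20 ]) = [ - 96, - 58, - 57.23,-24, - 20,-12, - 28/5,-17/6, 11/2,16, 33.63,37,39,45 , 49, 53, 95]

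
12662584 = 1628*7778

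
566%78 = 20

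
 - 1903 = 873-2776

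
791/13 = 60 + 11/13 =60.85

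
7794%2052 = 1638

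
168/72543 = 56/24181 = 0.00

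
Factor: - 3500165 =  - 5^1*467^1*1499^1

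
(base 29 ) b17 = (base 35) 7KC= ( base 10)9287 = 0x2447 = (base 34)815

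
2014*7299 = 14700186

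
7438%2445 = 103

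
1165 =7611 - 6446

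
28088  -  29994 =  - 1906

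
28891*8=231128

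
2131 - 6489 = -4358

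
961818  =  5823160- 4861342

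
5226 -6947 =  - 1721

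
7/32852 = 7/32852 = 0.00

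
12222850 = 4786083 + 7436767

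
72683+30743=103426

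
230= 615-385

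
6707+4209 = 10916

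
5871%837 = 12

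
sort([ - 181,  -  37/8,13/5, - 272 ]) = [ - 272, - 181, - 37/8 , 13/5 ]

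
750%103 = 29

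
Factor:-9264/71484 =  - 772/5957 =-2^2*7^(- 1 )*23^ (  -  1)*37^ ( - 1)*193^1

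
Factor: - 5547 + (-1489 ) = - 2^2 *1759^1= -7036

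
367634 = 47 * 7822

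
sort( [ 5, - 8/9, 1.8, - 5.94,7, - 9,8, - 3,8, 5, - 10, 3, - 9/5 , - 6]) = [ - 10,-9, - 6, - 5.94,- 3,  -  9/5, - 8/9,1.8, 3, 5, 5,  7,8,8 ] 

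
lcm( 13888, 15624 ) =124992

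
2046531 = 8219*249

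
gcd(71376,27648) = 48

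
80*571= 45680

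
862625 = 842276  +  20349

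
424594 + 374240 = 798834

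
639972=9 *71108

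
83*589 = 48887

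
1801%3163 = 1801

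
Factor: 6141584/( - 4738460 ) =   -  1535396/1184615=- 2^2*5^( - 1 )*23^ ( - 1 )*47^1*8167^1*10301^( - 1 ) 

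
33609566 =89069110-55459544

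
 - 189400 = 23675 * ( - 8 ) 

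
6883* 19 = 130777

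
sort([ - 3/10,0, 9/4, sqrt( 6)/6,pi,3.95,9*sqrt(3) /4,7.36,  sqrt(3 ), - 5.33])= [ - 5.33, - 3/10,0,sqrt(6 ) /6, sqrt( 3 ),9/4,pi,9*sqrt(3)/4,3.95,7.36] 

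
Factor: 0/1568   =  0^1 = 0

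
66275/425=2651/17 = 155.94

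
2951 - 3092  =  -141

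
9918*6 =59508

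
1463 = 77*19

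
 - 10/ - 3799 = 10/3799 = 0.00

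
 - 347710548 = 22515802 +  - 370226350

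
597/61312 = 597/61312= 0.01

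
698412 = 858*814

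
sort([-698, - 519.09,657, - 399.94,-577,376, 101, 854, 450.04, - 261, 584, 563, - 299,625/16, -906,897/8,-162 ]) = [ - 906,-698,  -  577 , - 519.09, - 399.94, - 299, - 261, - 162 , 625/16  ,  101, 897/8, 376,450.04,  563, 584, 657, 854 ] 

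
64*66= 4224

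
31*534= 16554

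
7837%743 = 407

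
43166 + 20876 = 64042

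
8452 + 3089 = 11541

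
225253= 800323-575070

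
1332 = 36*37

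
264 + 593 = 857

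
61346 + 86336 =147682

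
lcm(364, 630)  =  16380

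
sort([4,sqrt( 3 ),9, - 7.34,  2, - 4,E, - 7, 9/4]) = [ - 7.34, - 7, - 4,sqrt ( 3), 2 , 9/4, E, 4, 9]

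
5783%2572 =639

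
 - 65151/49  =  -1330 + 19/49  =  - 1329.61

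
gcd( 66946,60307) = 1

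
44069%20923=2223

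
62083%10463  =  9768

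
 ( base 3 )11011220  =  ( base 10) 3048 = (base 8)5750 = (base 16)be8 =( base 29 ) 3I3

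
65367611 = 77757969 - 12390358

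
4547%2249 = 49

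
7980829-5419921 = 2560908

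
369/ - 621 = - 1 + 28/69 =-  0.59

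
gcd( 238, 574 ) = 14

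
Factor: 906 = 2^1*3^1*151^1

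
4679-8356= - 3677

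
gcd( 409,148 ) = 1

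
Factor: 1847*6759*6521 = 3^2 * 751^1 *1847^1*6521^1 =81407335833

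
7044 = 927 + 6117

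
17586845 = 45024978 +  - 27438133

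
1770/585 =118/39=3.03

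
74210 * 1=74210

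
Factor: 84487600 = 2^4*5^2 * 211219^1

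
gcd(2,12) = 2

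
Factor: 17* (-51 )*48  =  -2^4*3^2*17^2 =- 41616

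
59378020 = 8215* 7228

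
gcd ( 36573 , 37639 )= 1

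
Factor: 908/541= 2^2*227^1*541^( - 1)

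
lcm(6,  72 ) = 72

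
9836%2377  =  328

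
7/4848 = 7/4848  =  0.00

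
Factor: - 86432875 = - 5^3 * 691463^1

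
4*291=1164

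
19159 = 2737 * 7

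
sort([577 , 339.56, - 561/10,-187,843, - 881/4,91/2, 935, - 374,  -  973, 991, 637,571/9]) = [-973, -374, - 881/4,-187,- 561/10, 91/2 , 571/9,  339.56, 577,637,843,935, 991 ]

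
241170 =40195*6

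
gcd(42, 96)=6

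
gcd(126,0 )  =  126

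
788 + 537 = 1325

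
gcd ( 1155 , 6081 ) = 3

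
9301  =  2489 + 6812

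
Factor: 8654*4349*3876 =2^3*3^1*17^1*19^1*4327^1*4349^1 = 145878089496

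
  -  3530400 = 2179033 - 5709433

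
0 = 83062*0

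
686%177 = 155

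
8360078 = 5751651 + 2608427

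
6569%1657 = 1598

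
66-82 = -16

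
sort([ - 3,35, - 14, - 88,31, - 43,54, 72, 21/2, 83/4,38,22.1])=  [-88, - 43, - 14, - 3,21/2,83/4,22.1,31,35,38, 54, 72]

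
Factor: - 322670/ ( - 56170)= 787/137 = 137^ ( - 1)*787^1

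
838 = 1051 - 213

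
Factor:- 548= - 2^2*137^1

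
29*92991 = 2696739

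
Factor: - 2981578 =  - 2^1*1490789^1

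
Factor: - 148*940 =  -139120 = - 2^4 * 5^1*37^1*47^1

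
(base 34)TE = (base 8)1750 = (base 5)13000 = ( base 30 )13a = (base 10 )1000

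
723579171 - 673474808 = 50104363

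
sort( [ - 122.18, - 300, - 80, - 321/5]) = [-300, - 122.18, - 80, - 321/5 ] 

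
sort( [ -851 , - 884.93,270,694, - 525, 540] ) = [ - 884.93, - 851,  -  525, 270,540,694]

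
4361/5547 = 4361/5547=   0.79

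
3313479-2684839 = 628640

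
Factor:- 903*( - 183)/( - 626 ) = -165249/626= -2^(  -  1)*3^2*7^1 * 43^1*61^1*313^( - 1 )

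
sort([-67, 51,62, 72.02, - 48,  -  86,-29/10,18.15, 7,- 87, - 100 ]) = [ - 100,-87, - 86, - 67, - 48 , - 29/10,7 , 18.15,51,62, 72.02 ]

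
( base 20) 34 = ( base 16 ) 40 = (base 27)2A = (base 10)64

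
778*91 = 70798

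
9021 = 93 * 97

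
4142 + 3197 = 7339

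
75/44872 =75/44872 = 0.00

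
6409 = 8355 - 1946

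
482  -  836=-354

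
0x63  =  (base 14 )71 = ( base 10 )99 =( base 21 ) 4F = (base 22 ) 4b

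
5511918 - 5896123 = - 384205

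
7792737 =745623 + 7047114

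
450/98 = 4+ 29/49  =  4.59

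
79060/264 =19765/66 = 299.47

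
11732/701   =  11732/701 = 16.74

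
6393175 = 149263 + 6243912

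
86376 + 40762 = 127138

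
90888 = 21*4328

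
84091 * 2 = 168182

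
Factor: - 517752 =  -2^3*3^4*17^1*47^1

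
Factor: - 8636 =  - 2^2*17^1 * 127^1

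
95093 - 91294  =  3799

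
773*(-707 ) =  - 546511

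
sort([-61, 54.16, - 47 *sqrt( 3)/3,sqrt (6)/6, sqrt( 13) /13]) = [ - 61, - 47*sqrt( 3 ) /3 , sqrt( 13)/13, sqrt (6) /6 , 54.16]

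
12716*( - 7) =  - 89012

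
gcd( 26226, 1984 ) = 62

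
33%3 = 0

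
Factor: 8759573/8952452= 2^( - 2)*17^1 * 23^1*  43^1*521^1 * 2238113^( - 1)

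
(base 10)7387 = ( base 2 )1110011011011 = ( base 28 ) 9bn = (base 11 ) 5606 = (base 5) 214022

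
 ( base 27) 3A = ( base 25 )3g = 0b1011011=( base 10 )91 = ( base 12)77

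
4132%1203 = 523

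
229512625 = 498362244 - 268849619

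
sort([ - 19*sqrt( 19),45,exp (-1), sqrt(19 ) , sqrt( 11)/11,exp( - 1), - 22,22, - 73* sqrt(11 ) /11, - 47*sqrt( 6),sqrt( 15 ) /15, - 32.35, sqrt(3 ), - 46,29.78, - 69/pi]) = [-47* sqrt( 6), - 19*sqrt(19), - 46, - 32.35, - 73 * sqrt(11 ) /11, - 22, - 69/pi , sqrt (15)/15,sqrt( 11 )/11,exp( - 1),exp(-1 ),sqrt( 3), sqrt(19 ),22,29.78,45]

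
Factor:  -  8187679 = - 419^1*19541^1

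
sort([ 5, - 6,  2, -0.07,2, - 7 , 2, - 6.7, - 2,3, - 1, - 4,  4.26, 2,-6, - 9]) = [-9, - 7,-6.7, - 6, - 6,-4, - 2, - 1,-0.07,2  ,  2,  2,2, 3,  4.26,  5]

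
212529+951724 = 1164253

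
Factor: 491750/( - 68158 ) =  - 5^3*7^1*53^ ( - 1)*281^1*643^( - 1 ) = - 245875/34079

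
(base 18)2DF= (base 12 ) 629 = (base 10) 897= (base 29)11r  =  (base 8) 1601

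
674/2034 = 337/1017=0.33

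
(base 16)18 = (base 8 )30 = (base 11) 22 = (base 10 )24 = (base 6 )40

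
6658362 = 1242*5361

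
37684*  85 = 3203140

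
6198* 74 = 458652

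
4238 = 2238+2000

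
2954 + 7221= 10175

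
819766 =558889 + 260877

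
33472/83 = 33472/83  =  403.28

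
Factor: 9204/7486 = 2^1*3^1*13^1*19^( -1)*59^1*197^( - 1 ) = 4602/3743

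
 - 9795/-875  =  11 + 34/175 = 11.19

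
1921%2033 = 1921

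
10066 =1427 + 8639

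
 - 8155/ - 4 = 2038 + 3/4=2038.75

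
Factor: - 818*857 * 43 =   -  30144118 = - 2^1* 43^1*409^1* 857^1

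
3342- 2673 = 669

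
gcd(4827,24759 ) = 3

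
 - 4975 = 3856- 8831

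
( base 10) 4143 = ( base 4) 1000233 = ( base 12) 2493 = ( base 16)102f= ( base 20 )a73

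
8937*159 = 1420983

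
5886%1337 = 538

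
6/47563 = 6/47563 = 0.00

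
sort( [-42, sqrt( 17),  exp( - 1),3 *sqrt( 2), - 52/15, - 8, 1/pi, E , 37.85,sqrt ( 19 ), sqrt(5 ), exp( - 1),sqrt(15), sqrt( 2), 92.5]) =[  -  42, - 8 , - 52/15,  1/pi,exp( - 1), exp( - 1),sqrt( 2 ), sqrt( 5),  E,sqrt( 15 ),sqrt( 17), 3* sqrt(2 ), sqrt ( 19), 37.85, 92.5]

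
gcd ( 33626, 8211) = 391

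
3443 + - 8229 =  - 4786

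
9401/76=123 + 53/76 = 123.70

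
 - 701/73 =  - 10 + 29/73 = -9.60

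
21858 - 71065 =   -  49207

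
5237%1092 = 869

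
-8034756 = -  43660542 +35625786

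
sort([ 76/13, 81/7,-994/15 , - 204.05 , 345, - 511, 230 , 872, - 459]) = [ - 511,-459,  -  204.05, - 994/15, 76/13, 81/7, 230,345,872]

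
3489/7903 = 3489/7903 = 0.44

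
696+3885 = 4581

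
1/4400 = 1/4400 = 0.00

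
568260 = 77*7380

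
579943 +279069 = 859012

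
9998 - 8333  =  1665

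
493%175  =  143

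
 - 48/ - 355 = 48/355 = 0.14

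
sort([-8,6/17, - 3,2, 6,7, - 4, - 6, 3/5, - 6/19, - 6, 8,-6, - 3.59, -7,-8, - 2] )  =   [ - 8, - 8, - 7, - 6, - 6, - 6, - 4, -3.59 , - 3, - 2 , - 6/19,  6/17, 3/5 , 2,6,7 , 8 ]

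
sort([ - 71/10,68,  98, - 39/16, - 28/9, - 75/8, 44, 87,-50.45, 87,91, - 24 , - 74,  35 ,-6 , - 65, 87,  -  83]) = [ - 83, - 74, - 65, - 50.45, - 24, - 75/8, - 71/10, - 6,-28/9, - 39/16, 35 , 44, 68,87, 87,  87,  91, 98] 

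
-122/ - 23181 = 122/23181=0.01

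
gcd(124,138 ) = 2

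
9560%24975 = 9560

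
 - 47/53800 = - 47/53800 = - 0.00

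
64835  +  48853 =113688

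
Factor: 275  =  5^2 * 11^1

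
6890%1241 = 685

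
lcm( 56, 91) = 728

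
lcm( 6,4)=12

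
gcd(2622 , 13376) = 38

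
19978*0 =0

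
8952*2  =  17904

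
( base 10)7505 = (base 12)4415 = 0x1D51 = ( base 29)8QN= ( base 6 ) 54425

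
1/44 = 1/44 = 0.02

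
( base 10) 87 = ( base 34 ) 2j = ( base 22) 3L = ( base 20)47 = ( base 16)57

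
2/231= 2/231 = 0.01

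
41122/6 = 20561/3 = 6853.67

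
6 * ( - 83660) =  - 501960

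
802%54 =46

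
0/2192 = 0 = 0.00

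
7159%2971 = 1217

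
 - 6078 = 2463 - 8541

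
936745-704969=231776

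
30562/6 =5093+2/3 = 5093.67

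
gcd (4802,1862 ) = 98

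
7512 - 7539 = -27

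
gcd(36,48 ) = 12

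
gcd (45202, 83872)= 2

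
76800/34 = 2258 + 14/17 = 2258.82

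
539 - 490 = 49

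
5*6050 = 30250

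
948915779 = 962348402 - 13432623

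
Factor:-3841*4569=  - 17549529= - 3^1*23^1*167^1*1523^1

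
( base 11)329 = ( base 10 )394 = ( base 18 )13G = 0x18A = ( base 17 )163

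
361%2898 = 361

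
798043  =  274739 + 523304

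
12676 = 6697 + 5979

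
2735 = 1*2735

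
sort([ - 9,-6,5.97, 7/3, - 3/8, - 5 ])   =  [ - 9, - 6, - 5, - 3/8,7/3 , 5.97]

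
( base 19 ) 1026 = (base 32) 6NN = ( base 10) 6903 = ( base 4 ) 1223313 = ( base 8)15367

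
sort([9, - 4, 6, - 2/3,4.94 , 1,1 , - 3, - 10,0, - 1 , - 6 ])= [ - 10, - 6, - 4 , - 3, - 1,- 2/3, 0 , 1, 1, 4.94,6 , 9 ] 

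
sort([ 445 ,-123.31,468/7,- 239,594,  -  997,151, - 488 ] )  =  [  -  997,- 488, - 239,- 123.31,468/7,151,445, 594 ] 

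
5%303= 5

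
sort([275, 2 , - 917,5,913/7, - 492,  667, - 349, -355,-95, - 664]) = [ - 917, - 664, - 492 , - 355,-349, - 95,2,5,913/7,275 , 667 ] 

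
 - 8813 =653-9466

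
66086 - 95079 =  - 28993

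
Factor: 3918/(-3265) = - 6/5= - 2^1 *3^1*5^( - 1)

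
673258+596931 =1270189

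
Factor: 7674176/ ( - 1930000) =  - 2^2*5^( - 4 )*19^1*193^( - 1)*6311^1 = -479636/120625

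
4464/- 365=-13  +  281/365  =  - 12.23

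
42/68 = 21/34 = 0.62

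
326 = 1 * 326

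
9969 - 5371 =4598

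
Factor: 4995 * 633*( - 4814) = -2^1*3^4*5^1*29^1*37^1*83^1 *211^1=-15221073690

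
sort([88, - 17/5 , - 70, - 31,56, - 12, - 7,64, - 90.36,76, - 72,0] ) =[ - 90.36, - 72,-70, - 31, - 12, - 7, - 17/5,0,56,  64 , 76,88 ] 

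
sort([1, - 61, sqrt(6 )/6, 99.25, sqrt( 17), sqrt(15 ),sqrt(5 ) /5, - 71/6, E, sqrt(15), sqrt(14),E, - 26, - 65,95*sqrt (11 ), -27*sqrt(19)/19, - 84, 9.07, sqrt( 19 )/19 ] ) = [ - 84, - 65, - 61, - 26, - 71/6, - 27*sqrt( 19)/19,sqrt( 19 ) /19, sqrt(6 ) /6, sqrt (5 )/5, 1, E,E, sqrt(14 ),  sqrt(15 ),sqrt( 15),sqrt (17), 9.07,99.25, 95* sqrt(11) ] 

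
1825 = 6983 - 5158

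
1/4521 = 1/4521 = 0.00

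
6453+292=6745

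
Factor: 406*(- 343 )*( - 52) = 7241416 = 2^3 * 7^4*13^1*29^1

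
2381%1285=1096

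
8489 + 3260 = 11749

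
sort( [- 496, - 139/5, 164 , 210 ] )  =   [ - 496 , - 139/5, 164, 210]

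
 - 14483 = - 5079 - 9404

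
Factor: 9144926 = 2^1*7^1*  653209^1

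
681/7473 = 227/2491 = 0.09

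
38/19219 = 38/19219= 0.00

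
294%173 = 121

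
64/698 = 32/349= 0.09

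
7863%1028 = 667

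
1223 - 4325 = - 3102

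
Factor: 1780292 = 2^2*23^1*37^1*523^1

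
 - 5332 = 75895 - 81227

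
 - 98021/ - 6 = 98021/6 = 16336.83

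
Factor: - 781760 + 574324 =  - 2^2*51859^1 = -  207436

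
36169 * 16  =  578704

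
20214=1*20214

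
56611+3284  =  59895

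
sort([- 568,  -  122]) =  [- 568, - 122] 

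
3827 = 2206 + 1621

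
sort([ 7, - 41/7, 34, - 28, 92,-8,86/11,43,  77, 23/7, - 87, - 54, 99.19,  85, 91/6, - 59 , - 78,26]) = [ - 87, - 78, - 59,  -  54, - 28, - 8, - 41/7, 23/7 , 7,  86/11, 91/6, 26 , 34,43, 77, 85,92,99.19]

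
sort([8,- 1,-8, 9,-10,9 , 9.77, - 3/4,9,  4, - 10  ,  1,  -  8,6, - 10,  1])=[ - 10, - 10, - 10, - 8, - 8,-1,-3/4,  1,1 , 4, 6, 8,  9,  9,9,9.77]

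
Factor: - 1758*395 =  - 694410 = - 2^1*3^1*5^1*79^1 * 293^1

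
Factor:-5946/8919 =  - 2/3 = -  2^1*3^(-1 )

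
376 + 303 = 679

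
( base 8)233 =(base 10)155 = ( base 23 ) 6h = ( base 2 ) 10011011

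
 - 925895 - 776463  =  -1702358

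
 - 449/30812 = - 1 + 30363/30812=- 0.01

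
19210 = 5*3842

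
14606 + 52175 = 66781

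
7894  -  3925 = 3969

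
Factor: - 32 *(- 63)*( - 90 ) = -2^6 * 3^4 * 5^1*7^1=- 181440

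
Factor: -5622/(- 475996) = 3/254 = 2^(-1)*3^1 * 127^( - 1 ) 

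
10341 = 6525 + 3816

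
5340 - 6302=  - 962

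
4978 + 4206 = 9184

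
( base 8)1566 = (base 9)1184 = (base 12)61a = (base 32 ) rm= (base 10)886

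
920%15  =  5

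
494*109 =53846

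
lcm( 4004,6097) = 268268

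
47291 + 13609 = 60900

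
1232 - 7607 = -6375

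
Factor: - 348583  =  -348583^1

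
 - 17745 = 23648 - 41393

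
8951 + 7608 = 16559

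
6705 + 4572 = 11277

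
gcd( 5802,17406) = 5802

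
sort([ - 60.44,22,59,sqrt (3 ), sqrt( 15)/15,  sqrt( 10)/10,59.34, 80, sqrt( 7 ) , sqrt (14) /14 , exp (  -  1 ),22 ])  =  [ - 60.44,sqrt( 15)/15,  sqrt( 14) /14 , sqrt( 10)/10, exp( - 1)  ,  sqrt( 3),  sqrt( 7), 22 , 22,59,59.34,  80]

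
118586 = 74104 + 44482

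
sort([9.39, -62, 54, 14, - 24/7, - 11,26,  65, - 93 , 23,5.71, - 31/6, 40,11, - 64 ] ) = [-93, - 64, - 62,  -  11, - 31/6,  -  24/7, 5.71  ,  9.39, 11, 14, 23,26, 40,54,  65 ] 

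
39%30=9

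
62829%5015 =2649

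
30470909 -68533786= - 38062877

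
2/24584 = 1/12292 = 0.00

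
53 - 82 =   -  29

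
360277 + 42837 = 403114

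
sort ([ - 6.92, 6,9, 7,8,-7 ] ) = [ - 7, - 6.92, 6, 7,8, 9]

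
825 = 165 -  -  660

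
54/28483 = 54/28483 = 0.00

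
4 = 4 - 0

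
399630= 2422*165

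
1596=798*2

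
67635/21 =22545/7  =  3220.71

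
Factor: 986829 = 3^1*41^1*  71^1*113^1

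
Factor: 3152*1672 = 5270144 = 2^7*11^1 * 19^1*197^1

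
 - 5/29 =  - 1  +  24/29 = -0.17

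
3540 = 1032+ 2508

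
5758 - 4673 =1085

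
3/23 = 3/23 = 0.13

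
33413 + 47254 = 80667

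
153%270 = 153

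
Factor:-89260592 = -2^4*89^1*62683^1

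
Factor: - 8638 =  - 2^1 * 7^1*617^1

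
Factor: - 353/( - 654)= 2^(  -  1)*3^( - 1)*109^( - 1 )*353^1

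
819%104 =91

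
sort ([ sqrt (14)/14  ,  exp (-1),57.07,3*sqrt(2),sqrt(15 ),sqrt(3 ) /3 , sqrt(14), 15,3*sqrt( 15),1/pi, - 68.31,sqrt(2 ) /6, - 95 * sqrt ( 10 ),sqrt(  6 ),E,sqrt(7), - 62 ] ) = [ - 95*sqrt(10 ), - 68.31, - 62, sqrt( 2) /6 , sqrt(14 ) /14,1/pi,  exp(- 1),sqrt( 3) /3,sqrt( 6), sqrt(7 ),E, sqrt( 14),sqrt( 15),  3*sqrt( 2), 3*sqrt(15 ),15,57.07]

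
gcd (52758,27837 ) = 27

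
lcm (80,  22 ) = 880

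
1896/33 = 57  +  5/11 = 57.45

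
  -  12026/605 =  - 20 + 74/605 = -  19.88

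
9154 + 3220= 12374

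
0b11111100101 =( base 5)31041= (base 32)1V5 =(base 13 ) BC6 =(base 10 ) 2021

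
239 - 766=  - 527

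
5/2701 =5/2701  =  0.00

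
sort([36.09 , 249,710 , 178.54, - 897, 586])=[  -  897,36.09, 178.54,249 , 586,  710]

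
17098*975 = 16670550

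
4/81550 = 2/40775 =0.00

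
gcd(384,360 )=24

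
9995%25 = 20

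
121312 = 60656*2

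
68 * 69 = 4692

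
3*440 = 1320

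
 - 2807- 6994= - 9801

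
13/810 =13/810 =0.02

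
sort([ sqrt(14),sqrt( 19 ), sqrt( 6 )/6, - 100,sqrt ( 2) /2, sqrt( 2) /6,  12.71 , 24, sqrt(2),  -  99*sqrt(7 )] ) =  [ - 99  *sqrt(7 ),-100, sqrt(2)/6,sqrt(6 )/6,sqrt(2 )/2, sqrt(2), sqrt(14),sqrt(19 ) , 12.71,24]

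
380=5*76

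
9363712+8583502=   17947214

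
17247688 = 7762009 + 9485679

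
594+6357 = 6951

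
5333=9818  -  4485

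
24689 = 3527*7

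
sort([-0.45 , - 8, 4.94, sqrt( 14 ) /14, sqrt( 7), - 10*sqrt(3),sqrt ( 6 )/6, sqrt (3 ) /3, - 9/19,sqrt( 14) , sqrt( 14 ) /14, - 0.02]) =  [  -  10*sqrt (3) ,  -  8  , - 9/19,  -  0.45, - 0.02,  sqrt( 14 )/14, sqrt(14 ) /14,sqrt( 6)/6, sqrt( 3 ) /3,  sqrt( 7 ),  sqrt( 14),4.94]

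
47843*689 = 32963827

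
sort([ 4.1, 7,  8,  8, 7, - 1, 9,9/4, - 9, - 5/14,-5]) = [-9, - 5, - 1, - 5/14 , 9/4, 4.1, 7, 7, 8, 8,  9 ] 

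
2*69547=139094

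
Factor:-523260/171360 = -171/56 = - 2^( - 3)*3^2*7^(-1)*19^1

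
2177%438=425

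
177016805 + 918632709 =1095649514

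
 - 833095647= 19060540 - 852156187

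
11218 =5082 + 6136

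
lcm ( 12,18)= 36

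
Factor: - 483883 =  - 483883^1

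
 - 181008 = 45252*(  -  4)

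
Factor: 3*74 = 222 = 2^1*3^1*37^1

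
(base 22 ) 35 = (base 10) 71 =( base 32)27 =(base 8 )107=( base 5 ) 241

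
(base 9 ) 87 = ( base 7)142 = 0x4f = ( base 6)211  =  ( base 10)79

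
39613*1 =39613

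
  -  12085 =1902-13987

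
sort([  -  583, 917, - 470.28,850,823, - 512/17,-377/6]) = [ - 583, - 470.28, - 377/6,-512/17,823,850, 917] 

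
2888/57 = 152/3 = 50.67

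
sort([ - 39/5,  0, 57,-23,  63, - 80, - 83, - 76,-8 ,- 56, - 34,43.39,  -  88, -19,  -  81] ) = [-88, - 83,-81, - 80,-76,-56, - 34,- 23, - 19, - 8,-39/5,0, 43.39,  57,63 ]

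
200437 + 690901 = 891338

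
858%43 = 41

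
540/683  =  540/683 = 0.79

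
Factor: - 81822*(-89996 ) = 2^3*3^1*13^1*149^1*151^1*1049^1 = 7363652712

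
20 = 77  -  57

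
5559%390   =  99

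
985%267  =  184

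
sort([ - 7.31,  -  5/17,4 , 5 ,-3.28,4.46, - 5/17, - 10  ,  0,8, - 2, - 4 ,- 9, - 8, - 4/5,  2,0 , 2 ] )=[ - 10, - 9, -8, -7.31,  -  4 , - 3.28, - 2,  -  4/5, - 5/17, - 5/17 , 0,0,  2 , 2 , 4,4.46, 5,8 ]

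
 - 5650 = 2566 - 8216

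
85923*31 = 2663613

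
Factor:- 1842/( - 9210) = 5^(  -  1) = 1/5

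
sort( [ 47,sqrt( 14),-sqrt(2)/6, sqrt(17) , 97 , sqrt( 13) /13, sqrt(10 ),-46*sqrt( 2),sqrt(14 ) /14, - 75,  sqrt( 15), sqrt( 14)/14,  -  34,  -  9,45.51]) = [ - 75, - 46*sqrt( 2),- 34,-9, - sqrt( 2 ) /6, sqrt(14)/14,sqrt( 14)/14,sqrt( 13) /13,sqrt( 10 ),sqrt( 14 ) , sqrt(15),sqrt( 17 ),45.51,  47,97]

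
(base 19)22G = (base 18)272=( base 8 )1410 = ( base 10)776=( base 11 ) 646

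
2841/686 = 4+97/686 = 4.14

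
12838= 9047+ 3791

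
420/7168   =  15/256= 0.06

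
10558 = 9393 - - 1165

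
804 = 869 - 65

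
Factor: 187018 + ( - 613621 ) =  - 3^1*43^1*3307^1 = - 426603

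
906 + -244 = 662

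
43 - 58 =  - 15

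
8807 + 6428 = 15235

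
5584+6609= 12193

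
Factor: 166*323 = 53618 = 2^1*17^1*19^1*83^1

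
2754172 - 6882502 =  - 4128330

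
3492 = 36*97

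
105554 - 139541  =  - 33987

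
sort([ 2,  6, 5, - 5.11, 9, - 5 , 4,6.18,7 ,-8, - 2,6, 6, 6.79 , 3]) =[ - 8,-5.11,  -  5,  -  2, 2, 3, 4,5 , 6,6, 6,  6.18, 6.79, 7,9] 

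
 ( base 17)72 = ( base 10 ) 121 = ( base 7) 232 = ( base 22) 5b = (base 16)79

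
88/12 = 7+1/3 = 7.33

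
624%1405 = 624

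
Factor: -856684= - 2^2*61^1*3511^1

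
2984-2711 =273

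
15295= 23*665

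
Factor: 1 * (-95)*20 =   -  1900 = -2^2*5^2*19^1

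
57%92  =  57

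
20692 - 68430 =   -  47738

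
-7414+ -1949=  - 9363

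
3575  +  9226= 12801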